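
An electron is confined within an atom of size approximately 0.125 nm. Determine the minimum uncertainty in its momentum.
4.218 × 10^-25 kg·m/s

Using the Heisenberg uncertainty principle:
ΔxΔp ≥ ℏ/2

With Δx ≈ L = 1.250e-10 m (the confinement size):
Δp_min = ℏ/(2Δx)
Δp_min = (1.055e-34 J·s) / (2 × 1.250e-10 m)
Δp_min = 4.218e-25 kg·m/s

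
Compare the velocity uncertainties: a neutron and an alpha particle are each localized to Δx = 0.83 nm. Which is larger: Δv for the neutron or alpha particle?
The neutron has the larger minimum velocity uncertainty, by a ratio of 4.0.

For both particles, Δp_min = ℏ/(2Δx) = 6.353e-26 kg·m/s (same for both).

The velocity uncertainty is Δv = Δp/m:
- neutron: Δv = 6.353e-26 / 1.675e-27 = 3.793e+01 m/s = 37.929 m/s
- alpha particle: Δv = 6.353e-26 / 6.645e-27 = 9.561e+00 m/s = 9.561 m/s

Ratio: 3.793e+01 / 9.561e+00 = 4.0

The lighter particle has larger velocity uncertainty because Δv ∝ 1/m.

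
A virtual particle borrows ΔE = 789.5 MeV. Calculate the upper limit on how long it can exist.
4.169 × 10^-25 s

Using the energy-time uncertainty principle:
ΔEΔt ≥ ℏ/2

For a virtual particle borrowing energy ΔE, the maximum lifetime is:
Δt_max = ℏ/(2ΔE)

Converting energy:
ΔE = 789.5 MeV = 1.265e-10 J

Δt_max = (1.055e-34 J·s) / (2 × 1.265e-10 J)
Δt_max = 4.169e-25 s = 4.169 × 10^-25 s

Virtual particles with higher borrowed energy exist for shorter times.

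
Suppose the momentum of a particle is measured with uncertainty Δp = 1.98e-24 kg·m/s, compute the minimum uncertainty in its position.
26.631 pm

Using the Heisenberg uncertainty principle:
ΔxΔp ≥ ℏ/2

The minimum uncertainty in position is:
Δx_min = ℏ/(2Δp)
Δx_min = (1.055e-34 J·s) / (2 × 1.980e-24 kg·m/s)
Δx_min = 2.663e-11 m = 26.631 pm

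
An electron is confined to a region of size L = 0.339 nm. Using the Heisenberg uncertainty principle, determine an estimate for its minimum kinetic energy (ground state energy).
82.883 meV

Using the uncertainty principle to estimate ground state energy:

1. The position uncertainty is approximately the confinement size:
   Δx ≈ L = 3.390e-10 m

2. From ΔxΔp ≥ ℏ/2, the minimum momentum uncertainty is:
   Δp ≈ ℏ/(2L) = 1.555e-25 kg·m/s

3. The kinetic energy is approximately:
   KE ≈ (Δp)²/(2m) = (1.555e-25)²/(2 × 9.109e-31 kg)
   KE ≈ 1.328e-20 J = 82.883 meV

This is an order-of-magnitude estimate of the ground state energy.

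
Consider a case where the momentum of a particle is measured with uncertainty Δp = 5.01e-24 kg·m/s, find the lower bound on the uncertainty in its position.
10.525 pm

Using the Heisenberg uncertainty principle:
ΔxΔp ≥ ℏ/2

The minimum uncertainty in position is:
Δx_min = ℏ/(2Δp)
Δx_min = (1.055e-34 J·s) / (2 × 5.010e-24 kg·m/s)
Δx_min = 1.052e-11 m = 10.525 pm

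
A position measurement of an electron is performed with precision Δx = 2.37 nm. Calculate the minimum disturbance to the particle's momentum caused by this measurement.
2.225 × 10^-26 kg·m/s

The uncertainty principle implies that measuring position disturbs momentum:
ΔxΔp ≥ ℏ/2

When we measure position with precision Δx, we necessarily introduce a momentum uncertainty:
Δp ≥ ℏ/(2Δx)
Δp_min = (1.055e-34 J·s) / (2 × 2.370e-09 m)
Δp_min = 2.225e-26 kg·m/s

The more precisely we measure position, the greater the momentum disturbance.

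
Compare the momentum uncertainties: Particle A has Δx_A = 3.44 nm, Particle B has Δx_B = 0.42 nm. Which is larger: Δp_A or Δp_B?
Particle B has the larger minimum momentum uncertainty, by a factor of 8.19.

For each particle, the minimum momentum uncertainty is Δp_min = ℏ/(2Δx):

Particle A: Δp_A = ℏ/(2×3.440e-09 m) = 1.533e-26 kg·m/s
Particle B: Δp_B = ℏ/(2×4.200e-10 m) = 1.255e-25 kg·m/s

Ratio: Δp_B/Δp_A = 8.19

Since Δp_min ∝ 1/Δx, the particle with smaller position uncertainty (B) has larger momentum uncertainty.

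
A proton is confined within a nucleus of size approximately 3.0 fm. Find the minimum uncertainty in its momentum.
1.758 × 10^-20 kg·m/s

Using the Heisenberg uncertainty principle:
ΔxΔp ≥ ℏ/2

With Δx ≈ L = 3.000e-15 m (the confinement size):
Δp_min = ℏ/(2Δx)
Δp_min = (1.055e-34 J·s) / (2 × 3.000e-15 m)
Δp_min = 1.758e-20 kg·m/s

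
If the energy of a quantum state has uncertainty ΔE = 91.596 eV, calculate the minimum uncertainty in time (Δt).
3.593 as

Using the energy-time uncertainty principle:
ΔEΔt ≥ ℏ/2

The minimum uncertainty in time is:
Δt_min = ℏ/(2ΔE)
Δt_min = (1.055e-34 J·s) / (2 × 1.468e-17 J)
Δt_min = 3.593e-18 s = 3.593 as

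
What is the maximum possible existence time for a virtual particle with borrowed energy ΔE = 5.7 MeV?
57.738 ys

Using the energy-time uncertainty principle:
ΔEΔt ≥ ℏ/2

For a virtual particle borrowing energy ΔE, the maximum lifetime is:
Δt_max = ℏ/(2ΔE)

Converting energy:
ΔE = 5.7 MeV = 9.132e-13 J

Δt_max = (1.055e-34 J·s) / (2 × 9.132e-13 J)
Δt_max = 5.774e-23 s = 57.738 ys

Virtual particles with higher borrowed energy exist for shorter times.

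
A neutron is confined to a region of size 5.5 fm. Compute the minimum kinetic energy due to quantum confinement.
171.250 keV

Using the uncertainty principle:

1. Position uncertainty: Δx ≈ 5.500e-15 m
2. Minimum momentum uncertainty: Δp = ℏ/(2Δx) = 9.587e-21 kg·m/s
3. Minimum kinetic energy:
   KE = (Δp)²/(2m) = (9.587e-21)²/(2 × 1.675e-27 kg)
   KE = 2.744e-14 J = 171.250 keV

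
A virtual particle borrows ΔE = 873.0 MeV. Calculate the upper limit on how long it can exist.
3.770 × 10^-25 s

Using the energy-time uncertainty principle:
ΔEΔt ≥ ℏ/2

For a virtual particle borrowing energy ΔE, the maximum lifetime is:
Δt_max = ℏ/(2ΔE)

Converting energy:
ΔE = 873.0 MeV = 1.399e-10 J

Δt_max = (1.055e-34 J·s) / (2 × 1.399e-10 J)
Δt_max = 3.770e-25 s = 3.770 × 10^-25 s

Virtual particles with higher borrowed energy exist for shorter times.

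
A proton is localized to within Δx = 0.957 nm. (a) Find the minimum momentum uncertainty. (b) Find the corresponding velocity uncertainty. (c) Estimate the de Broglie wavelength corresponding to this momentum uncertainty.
(a) Δp_min = 5.510 × 10^-26 kg·m/s
(b) Δv_min = 32.941 m/s
(c) λ_dB = 12.026 nm

Step-by-step:

(a) From the uncertainty principle:
Δp_min = ℏ/(2Δx) = (1.055e-34 J·s)/(2 × 9.570e-10 m) = 5.510e-26 kg·m/s

(b) The velocity uncertainty:
Δv = Δp/m = (5.510e-26 kg·m/s)/(1.673e-27 kg) = 3.294e+01 m/s = 32.941 m/s

(c) The de Broglie wavelength for this momentum:
λ = h/p = (6.626e-34 J·s)/(5.510e-26 kg·m/s) = 1.203e-08 m = 12.026 nm

Note: The de Broglie wavelength is comparable to the localization size, as expected from wave-particle duality.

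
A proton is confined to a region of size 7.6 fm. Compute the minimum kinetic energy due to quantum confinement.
89.810 keV

Using the uncertainty principle:

1. Position uncertainty: Δx ≈ 7.600e-15 m
2. Minimum momentum uncertainty: Δp = ℏ/(2Δx) = 6.938e-21 kg·m/s
3. Minimum kinetic energy:
   KE = (Δp)²/(2m) = (6.938e-21)²/(2 × 1.673e-27 kg)
   KE = 1.439e-14 J = 89.810 keV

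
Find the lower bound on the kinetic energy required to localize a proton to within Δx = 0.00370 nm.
378.923 meV

Localizing a particle requires giving it sufficient momentum uncertainty:

1. From uncertainty principle: Δp ≥ ℏ/(2Δx)
   Δp_min = (1.055e-34 J·s) / (2 × 3.700e-12 m)
   Δp_min = 1.425e-23 kg·m/s

2. This momentum uncertainty corresponds to kinetic energy:
   KE ≈ (Δp)²/(2m) = (1.425e-23)²/(2 × 1.673e-27 kg)
   KE = 6.071e-20 J = 378.923 meV

Tighter localization requires more energy.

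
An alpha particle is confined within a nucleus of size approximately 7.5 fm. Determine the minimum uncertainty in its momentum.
7.030 × 10^-21 kg·m/s

Using the Heisenberg uncertainty principle:
ΔxΔp ≥ ℏ/2

With Δx ≈ L = 7.500e-15 m (the confinement size):
Δp_min = ℏ/(2Δx)
Δp_min = (1.055e-34 J·s) / (2 × 7.500e-15 m)
Δp_min = 7.030e-21 kg·m/s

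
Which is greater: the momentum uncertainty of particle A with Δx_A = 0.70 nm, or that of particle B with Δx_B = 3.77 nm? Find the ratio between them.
Particle A has the larger minimum momentum uncertainty, by a factor of 5.39.

For each particle, the minimum momentum uncertainty is Δp_min = ℏ/(2Δx):

Particle A: Δp_A = ℏ/(2×7.000e-10 m) = 7.533e-26 kg·m/s
Particle B: Δp_B = ℏ/(2×3.770e-09 m) = 1.399e-26 kg·m/s

Ratio: Δp_A/Δp_B = 5.39

Since Δp_min ∝ 1/Δx, the particle with smaller position uncertainty (A) has larger momentum uncertainty.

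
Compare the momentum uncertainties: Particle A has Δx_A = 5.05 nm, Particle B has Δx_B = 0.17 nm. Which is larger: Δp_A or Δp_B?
Particle B has the larger minimum momentum uncertainty, by a factor of 29.71.

For each particle, the minimum momentum uncertainty is Δp_min = ℏ/(2Δx):

Particle A: Δp_A = ℏ/(2×5.050e-09 m) = 1.044e-26 kg·m/s
Particle B: Δp_B = ℏ/(2×1.700e-10 m) = 3.102e-25 kg·m/s

Ratio: Δp_B/Δp_A = 29.71

Since Δp_min ∝ 1/Δx, the particle with smaller position uncertainty (B) has larger momentum uncertainty.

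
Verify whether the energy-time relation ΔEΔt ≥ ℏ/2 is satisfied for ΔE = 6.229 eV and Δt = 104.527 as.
Yes, it satisfies the uncertainty relation.

Calculate the product ΔEΔt:
ΔE = 6.229 eV = 9.980e-19 J
ΔEΔt = (9.980e-19 J) × (1.045e-16 s)
ΔEΔt = 1.043e-34 J·s

Compare to the minimum allowed value ℏ/2:
ℏ/2 = 5.273e-35 J·s

Since ΔEΔt = 1.043e-34 J·s ≥ 5.273e-35 J·s = ℏ/2,
this satisfies the uncertainty relation.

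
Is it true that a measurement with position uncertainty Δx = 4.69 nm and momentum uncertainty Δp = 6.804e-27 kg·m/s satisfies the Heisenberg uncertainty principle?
No, it violates the uncertainty principle (impossible measurement).

Calculate the product ΔxΔp:
ΔxΔp = (4.690e-09 m) × (6.804e-27 kg·m/s)
ΔxΔp = 3.191e-35 J·s

Compare to the minimum allowed value ℏ/2:
ℏ/2 = 5.273e-35 J·s

Since ΔxΔp = 3.191e-35 J·s < 5.273e-35 J·s = ℏ/2,
the measurement violates the uncertainty principle.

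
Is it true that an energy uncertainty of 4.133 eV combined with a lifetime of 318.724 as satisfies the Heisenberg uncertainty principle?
Yes, it satisfies the uncertainty relation.

Calculate the product ΔEΔt:
ΔE = 4.133 eV = 6.622e-19 J
ΔEΔt = (6.622e-19 J) × (3.187e-16 s)
ΔEΔt = 2.111e-34 J·s

Compare to the minimum allowed value ℏ/2:
ℏ/2 = 5.273e-35 J·s

Since ΔEΔt = 2.111e-34 J·s ≥ 5.273e-35 J·s = ℏ/2,
this satisfies the uncertainty relation.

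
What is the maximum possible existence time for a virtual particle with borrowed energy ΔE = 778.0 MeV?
4.230 × 10^-25 s

Using the energy-time uncertainty principle:
ΔEΔt ≥ ℏ/2

For a virtual particle borrowing energy ΔE, the maximum lifetime is:
Δt_max = ℏ/(2ΔE)

Converting energy:
ΔE = 778.0 MeV = 1.246e-10 J

Δt_max = (1.055e-34 J·s) / (2 × 1.246e-10 J)
Δt_max = 4.230e-25 s = 4.230 × 10^-25 s

Virtual particles with higher borrowed energy exist for shorter times.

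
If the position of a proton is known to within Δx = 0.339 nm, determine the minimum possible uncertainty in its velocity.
92.993 m/s

Using the Heisenberg uncertainty principle and Δp = mΔv:
ΔxΔp ≥ ℏ/2
Δx(mΔv) ≥ ℏ/2

The minimum uncertainty in velocity is:
Δv_min = ℏ/(2mΔx)
Δv_min = (1.055e-34 J·s) / (2 × 1.673e-27 kg × 3.390e-10 m)
Δv_min = 9.299e+01 m/s = 92.993 m/s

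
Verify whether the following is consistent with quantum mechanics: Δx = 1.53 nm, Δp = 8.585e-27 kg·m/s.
No, it violates the uncertainty principle (impossible measurement).

Calculate the product ΔxΔp:
ΔxΔp = (1.530e-09 m) × (8.585e-27 kg·m/s)
ΔxΔp = 1.314e-35 J·s

Compare to the minimum allowed value ℏ/2:
ℏ/2 = 5.273e-35 J·s

Since ΔxΔp = 1.314e-35 J·s < 5.273e-35 J·s = ℏ/2,
the measurement violates the uncertainty principle.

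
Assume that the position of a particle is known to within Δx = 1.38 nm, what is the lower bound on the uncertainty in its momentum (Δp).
3.821 × 10^-26 kg·m/s

Using the Heisenberg uncertainty principle:
ΔxΔp ≥ ℏ/2

The minimum uncertainty in momentum is:
Δp_min = ℏ/(2Δx)
Δp_min = (1.055e-34 J·s) / (2 × 1.380e-09 m)
Δp_min = 3.821e-26 kg·m/s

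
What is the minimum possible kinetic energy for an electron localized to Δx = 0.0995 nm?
962.092 meV

Localizing a particle requires giving it sufficient momentum uncertainty:

1. From uncertainty principle: Δp ≥ ℏ/(2Δx)
   Δp_min = (1.055e-34 J·s) / (2 × 9.950e-11 m)
   Δp_min = 5.299e-25 kg·m/s

2. This momentum uncertainty corresponds to kinetic energy:
   KE ≈ (Δp)²/(2m) = (5.299e-25)²/(2 × 9.109e-31 kg)
   KE = 1.541e-19 J = 962.092 meV

Tighter localization requires more energy.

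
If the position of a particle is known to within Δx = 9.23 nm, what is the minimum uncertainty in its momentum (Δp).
5.713 × 10^-27 kg·m/s

Using the Heisenberg uncertainty principle:
ΔxΔp ≥ ℏ/2

The minimum uncertainty in momentum is:
Δp_min = ℏ/(2Δx)
Δp_min = (1.055e-34 J·s) / (2 × 9.230e-09 m)
Δp_min = 5.713e-27 kg·m/s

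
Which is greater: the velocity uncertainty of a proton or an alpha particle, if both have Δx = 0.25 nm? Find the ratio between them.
The proton has the larger minimum velocity uncertainty, by a ratio of 4.0.

For both particles, Δp_min = ℏ/(2Δx) = 2.109e-25 kg·m/s (same for both).

The velocity uncertainty is Δv = Δp/m:
- proton: Δv = 2.109e-25 / 1.673e-27 = 1.261e+02 m/s = 126.098 m/s
- alpha particle: Δv = 2.109e-25 / 6.645e-27 = 3.174e+01 m/s = 31.742 m/s

Ratio: 1.261e+02 / 3.174e+01 = 4.0

The lighter particle has larger velocity uncertainty because Δv ∝ 1/m.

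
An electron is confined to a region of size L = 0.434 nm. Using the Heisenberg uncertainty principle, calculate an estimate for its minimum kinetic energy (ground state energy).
50.569 meV

Using the uncertainty principle to estimate ground state energy:

1. The position uncertainty is approximately the confinement size:
   Δx ≈ L = 4.340e-10 m

2. From ΔxΔp ≥ ℏ/2, the minimum momentum uncertainty is:
   Δp ≈ ℏ/(2L) = 1.215e-25 kg·m/s

3. The kinetic energy is approximately:
   KE ≈ (Δp)²/(2m) = (1.215e-25)²/(2 × 9.109e-31 kg)
   KE ≈ 8.102e-21 J = 50.569 meV

This is an order-of-magnitude estimate of the ground state energy.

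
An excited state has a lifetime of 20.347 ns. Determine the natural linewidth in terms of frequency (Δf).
3.911 MHz

Using the energy-time uncertainty principle and E = hf:
ΔEΔt ≥ ℏ/2
hΔf·Δt ≥ ℏ/2

The minimum frequency uncertainty is:
Δf = ℏ/(2hτ) = 1/(4πτ)
Δf = 1/(4π × 2.035e-08 s)
Δf = 3.911e+06 Hz = 3.911 MHz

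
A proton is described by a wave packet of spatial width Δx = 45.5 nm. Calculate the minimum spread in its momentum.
1.159 × 10^-27 kg·m/s

For a wave packet, the spatial width Δx and momentum spread Δp are related by the uncertainty principle:
ΔxΔp ≥ ℏ/2

The minimum momentum spread is:
Δp_min = ℏ/(2Δx)
Δp_min = (1.055e-34 J·s) / (2 × 4.550e-08 m)
Δp_min = 1.159e-27 kg·m/s

A wave packet cannot have both a well-defined position and well-defined momentum.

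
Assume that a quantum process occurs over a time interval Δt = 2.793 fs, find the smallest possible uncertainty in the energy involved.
117.832 meV

Using the energy-time uncertainty principle:
ΔEΔt ≥ ℏ/2

The minimum uncertainty in energy is:
ΔE_min = ℏ/(2Δt)
ΔE_min = (1.055e-34 J·s) / (2 × 2.793e-15 s)
ΔE_min = 1.888e-20 J = 117.832 meV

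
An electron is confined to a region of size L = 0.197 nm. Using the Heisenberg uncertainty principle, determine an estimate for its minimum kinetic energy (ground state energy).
245.432 meV

Using the uncertainty principle to estimate ground state energy:

1. The position uncertainty is approximately the confinement size:
   Δx ≈ L = 1.970e-10 m

2. From ΔxΔp ≥ ℏ/2, the minimum momentum uncertainty is:
   Δp ≈ ℏ/(2L) = 2.677e-25 kg·m/s

3. The kinetic energy is approximately:
   KE ≈ (Δp)²/(2m) = (2.677e-25)²/(2 × 9.109e-31 kg)
   KE ≈ 3.932e-20 J = 245.432 meV

This is an order-of-magnitude estimate of the ground state energy.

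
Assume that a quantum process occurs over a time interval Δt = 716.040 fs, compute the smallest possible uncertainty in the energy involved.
459.620 μeV

Using the energy-time uncertainty principle:
ΔEΔt ≥ ℏ/2

The minimum uncertainty in energy is:
ΔE_min = ℏ/(2Δt)
ΔE_min = (1.055e-34 J·s) / (2 × 7.160e-13 s)
ΔE_min = 7.364e-23 J = 459.620 μeV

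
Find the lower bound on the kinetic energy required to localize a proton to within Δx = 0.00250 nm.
829.992 meV

Localizing a particle requires giving it sufficient momentum uncertainty:

1. From uncertainty principle: Δp ≥ ℏ/(2Δx)
   Δp_min = (1.055e-34 J·s) / (2 × 2.500e-12 m)
   Δp_min = 2.109e-23 kg·m/s

2. This momentum uncertainty corresponds to kinetic energy:
   KE ≈ (Δp)²/(2m) = (2.109e-23)²/(2 × 1.673e-27 kg)
   KE = 1.330e-19 J = 829.992 meV

Tighter localization requires more energy.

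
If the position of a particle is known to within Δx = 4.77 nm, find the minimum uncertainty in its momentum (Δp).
1.105 × 10^-26 kg·m/s

Using the Heisenberg uncertainty principle:
ΔxΔp ≥ ℏ/2

The minimum uncertainty in momentum is:
Δp_min = ℏ/(2Δx)
Δp_min = (1.055e-34 J·s) / (2 × 4.770e-09 m)
Δp_min = 1.105e-26 kg·m/s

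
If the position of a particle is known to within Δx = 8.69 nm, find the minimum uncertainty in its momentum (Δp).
6.068 × 10^-27 kg·m/s

Using the Heisenberg uncertainty principle:
ΔxΔp ≥ ℏ/2

The minimum uncertainty in momentum is:
Δp_min = ℏ/(2Δx)
Δp_min = (1.055e-34 J·s) / (2 × 8.690e-09 m)
Δp_min = 6.068e-27 kg·m/s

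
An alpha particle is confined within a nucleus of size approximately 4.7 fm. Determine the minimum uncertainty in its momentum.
1.122 × 10^-20 kg·m/s

Using the Heisenberg uncertainty principle:
ΔxΔp ≥ ℏ/2

With Δx ≈ L = 4.700e-15 m (the confinement size):
Δp_min = ℏ/(2Δx)
Δp_min = (1.055e-34 J·s) / (2 × 4.700e-15 m)
Δp_min = 1.122e-20 kg·m/s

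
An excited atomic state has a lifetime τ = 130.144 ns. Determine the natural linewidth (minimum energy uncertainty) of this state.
2.529 neV

Using the energy-time uncertainty principle:
ΔEΔt ≥ ℏ/2

The lifetime τ represents the time uncertainty Δt.
The natural linewidth (minimum energy uncertainty) is:

ΔE = ℏ/(2τ)
ΔE = (1.055e-34 J·s) / (2 × 1.301e-07 s)
ΔE = 4.052e-28 J = 2.529 neV

This natural linewidth limits the precision of spectroscopic measurements.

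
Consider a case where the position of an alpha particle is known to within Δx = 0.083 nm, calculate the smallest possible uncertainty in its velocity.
95.608 m/s

Using the Heisenberg uncertainty principle and Δp = mΔv:
ΔxΔp ≥ ℏ/2
Δx(mΔv) ≥ ℏ/2

The minimum uncertainty in velocity is:
Δv_min = ℏ/(2mΔx)
Δv_min = (1.055e-34 J·s) / (2 × 6.645e-27 kg × 8.300e-11 m)
Δv_min = 9.561e+01 m/s = 95.608 m/s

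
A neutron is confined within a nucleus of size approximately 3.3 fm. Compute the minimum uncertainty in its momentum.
1.598 × 10^-20 kg·m/s

Using the Heisenberg uncertainty principle:
ΔxΔp ≥ ℏ/2

With Δx ≈ L = 3.300e-15 m (the confinement size):
Δp_min = ℏ/(2Δx)
Δp_min = (1.055e-34 J·s) / (2 × 3.300e-15 m)
Δp_min = 1.598e-20 kg·m/s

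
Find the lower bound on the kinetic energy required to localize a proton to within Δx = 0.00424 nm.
288.551 meV

Localizing a particle requires giving it sufficient momentum uncertainty:

1. From uncertainty principle: Δp ≥ ℏ/(2Δx)
   Δp_min = (1.055e-34 J·s) / (2 × 4.240e-12 m)
   Δp_min = 1.244e-23 kg·m/s

2. This momentum uncertainty corresponds to kinetic energy:
   KE ≈ (Δp)²/(2m) = (1.244e-23)²/(2 × 1.673e-27 kg)
   KE = 4.623e-20 J = 288.551 meV

Tighter localization requires more energy.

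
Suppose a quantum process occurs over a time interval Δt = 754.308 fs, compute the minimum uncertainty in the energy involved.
436.302 μeV

Using the energy-time uncertainty principle:
ΔEΔt ≥ ℏ/2

The minimum uncertainty in energy is:
ΔE_min = ℏ/(2Δt)
ΔE_min = (1.055e-34 J·s) / (2 × 7.543e-13 s)
ΔE_min = 6.990e-23 J = 436.302 μeV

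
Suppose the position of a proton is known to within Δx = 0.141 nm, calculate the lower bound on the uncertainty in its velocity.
223.578 m/s

Using the Heisenberg uncertainty principle and Δp = mΔv:
ΔxΔp ≥ ℏ/2
Δx(mΔv) ≥ ℏ/2

The minimum uncertainty in velocity is:
Δv_min = ℏ/(2mΔx)
Δv_min = (1.055e-34 J·s) / (2 × 1.673e-27 kg × 1.410e-10 m)
Δv_min = 2.236e+02 m/s = 223.578 m/s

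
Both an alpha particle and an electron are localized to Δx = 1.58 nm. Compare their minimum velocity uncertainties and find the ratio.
The electron has the larger minimum velocity uncertainty, by a ratio of 7294.3.

For both particles, Δp_min = ℏ/(2Δx) = 3.337e-26 kg·m/s (same for both).

The velocity uncertainty is Δv = Δp/m:
- alpha particle: Δv = 3.337e-26 / 6.645e-27 = 5.022e+00 m/s = 5.022 m/s
- electron: Δv = 3.337e-26 / 9.109e-31 = 3.664e+04 m/s = 36.635 km/s

Ratio: 3.664e+04 / 5.022e+00 = 7294.3

The lighter particle has larger velocity uncertainty because Δv ∝ 1/m.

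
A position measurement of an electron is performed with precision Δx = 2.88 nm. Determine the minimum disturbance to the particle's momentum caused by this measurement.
1.831 × 10^-26 kg·m/s

The uncertainty principle implies that measuring position disturbs momentum:
ΔxΔp ≥ ℏ/2

When we measure position with precision Δx, we necessarily introduce a momentum uncertainty:
Δp ≥ ℏ/(2Δx)
Δp_min = (1.055e-34 J·s) / (2 × 2.880e-09 m)
Δp_min = 1.831e-26 kg·m/s

The more precisely we measure position, the greater the momentum disturbance.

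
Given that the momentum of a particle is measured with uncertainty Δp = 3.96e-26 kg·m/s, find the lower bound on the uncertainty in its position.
1.332 nm

Using the Heisenberg uncertainty principle:
ΔxΔp ≥ ℏ/2

The minimum uncertainty in position is:
Δx_min = ℏ/(2Δp)
Δx_min = (1.055e-34 J·s) / (2 × 3.960e-26 kg·m/s)
Δx_min = 1.332e-09 m = 1.332 nm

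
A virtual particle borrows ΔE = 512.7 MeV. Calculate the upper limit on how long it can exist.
6.419 × 10^-25 s

Using the energy-time uncertainty principle:
ΔEΔt ≥ ℏ/2

For a virtual particle borrowing energy ΔE, the maximum lifetime is:
Δt_max = ℏ/(2ΔE)

Converting energy:
ΔE = 512.7 MeV = 8.214e-11 J

Δt_max = (1.055e-34 J·s) / (2 × 8.214e-11 J)
Δt_max = 6.419e-25 s = 6.419 × 10^-25 s

Virtual particles with higher borrowed energy exist for shorter times.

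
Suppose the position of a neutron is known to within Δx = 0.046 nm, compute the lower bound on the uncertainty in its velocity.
684.372 m/s

Using the Heisenberg uncertainty principle and Δp = mΔv:
ΔxΔp ≥ ℏ/2
Δx(mΔv) ≥ ℏ/2

The minimum uncertainty in velocity is:
Δv_min = ℏ/(2mΔx)
Δv_min = (1.055e-34 J·s) / (2 × 1.675e-27 kg × 4.600e-11 m)
Δv_min = 6.844e+02 m/s = 684.372 m/s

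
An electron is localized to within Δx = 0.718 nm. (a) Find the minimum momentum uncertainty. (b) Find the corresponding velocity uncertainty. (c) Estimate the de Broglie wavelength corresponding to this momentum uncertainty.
(a) Δp_min = 7.344 × 10^-26 kg·m/s
(b) Δv_min = 80.618 km/s
(c) λ_dB = 9.023 nm

Step-by-step:

(a) From the uncertainty principle:
Δp_min = ℏ/(2Δx) = (1.055e-34 J·s)/(2 × 7.180e-10 m) = 7.344e-26 kg·m/s

(b) The velocity uncertainty:
Δv = Δp/m = (7.344e-26 kg·m/s)/(9.109e-31 kg) = 8.062e+04 m/s = 80.618 km/s

(c) The de Broglie wavelength for this momentum:
λ = h/p = (6.626e-34 J·s)/(7.344e-26 kg·m/s) = 9.023e-09 m = 9.023 nm

Note: The de Broglie wavelength is comparable to the localization size, as expected from wave-particle duality.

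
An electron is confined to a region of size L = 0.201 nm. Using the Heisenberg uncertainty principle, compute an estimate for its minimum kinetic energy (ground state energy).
235.760 meV

Using the uncertainty principle to estimate ground state energy:

1. The position uncertainty is approximately the confinement size:
   Δx ≈ L = 2.010e-10 m

2. From ΔxΔp ≥ ℏ/2, the minimum momentum uncertainty is:
   Δp ≈ ℏ/(2L) = 2.623e-25 kg·m/s

3. The kinetic energy is approximately:
   KE ≈ (Δp)²/(2m) = (2.623e-25)²/(2 × 9.109e-31 kg)
   KE ≈ 3.777e-20 J = 235.760 meV

This is an order-of-magnitude estimate of the ground state energy.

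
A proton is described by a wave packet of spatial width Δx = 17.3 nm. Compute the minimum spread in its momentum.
3.048 × 10^-27 kg·m/s

For a wave packet, the spatial width Δx and momentum spread Δp are related by the uncertainty principle:
ΔxΔp ≥ ℏ/2

The minimum momentum spread is:
Δp_min = ℏ/(2Δx)
Δp_min = (1.055e-34 J·s) / (2 × 1.730e-08 m)
Δp_min = 3.048e-27 kg·m/s

A wave packet cannot have both a well-defined position and well-defined momentum.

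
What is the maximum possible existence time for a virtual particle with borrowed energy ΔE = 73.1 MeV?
4.502 ys

Using the energy-time uncertainty principle:
ΔEΔt ≥ ℏ/2

For a virtual particle borrowing energy ΔE, the maximum lifetime is:
Δt_max = ℏ/(2ΔE)

Converting energy:
ΔE = 73.1 MeV = 1.171e-11 J

Δt_max = (1.055e-34 J·s) / (2 × 1.171e-11 J)
Δt_max = 4.502e-24 s = 4.502 ys

Virtual particles with higher borrowed energy exist for shorter times.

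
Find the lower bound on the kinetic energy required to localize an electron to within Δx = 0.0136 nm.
51.497 eV

Localizing a particle requires giving it sufficient momentum uncertainty:

1. From uncertainty principle: Δp ≥ ℏ/(2Δx)
   Δp_min = (1.055e-34 J·s) / (2 × 1.360e-11 m)
   Δp_min = 3.877e-24 kg·m/s

2. This momentum uncertainty corresponds to kinetic energy:
   KE ≈ (Δp)²/(2m) = (3.877e-24)²/(2 × 9.109e-31 kg)
   KE = 8.251e-18 J = 51.497 eV

Tighter localization requires more energy.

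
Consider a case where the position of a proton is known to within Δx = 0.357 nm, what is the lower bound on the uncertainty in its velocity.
88.304 m/s

Using the Heisenberg uncertainty principle and Δp = mΔv:
ΔxΔp ≥ ℏ/2
Δx(mΔv) ≥ ℏ/2

The minimum uncertainty in velocity is:
Δv_min = ℏ/(2mΔx)
Δv_min = (1.055e-34 J·s) / (2 × 1.673e-27 kg × 3.570e-10 m)
Δv_min = 8.830e+01 m/s = 88.304 m/s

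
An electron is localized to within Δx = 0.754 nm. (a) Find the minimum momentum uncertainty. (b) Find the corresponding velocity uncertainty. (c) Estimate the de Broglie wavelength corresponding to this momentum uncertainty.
(a) Δp_min = 6.993 × 10^-26 kg·m/s
(b) Δv_min = 76.769 km/s
(c) λ_dB = 9.475 nm

Step-by-step:

(a) From the uncertainty principle:
Δp_min = ℏ/(2Δx) = (1.055e-34 J·s)/(2 × 7.540e-10 m) = 6.993e-26 kg·m/s

(b) The velocity uncertainty:
Δv = Δp/m = (6.993e-26 kg·m/s)/(9.109e-31 kg) = 7.677e+04 m/s = 76.769 km/s

(c) The de Broglie wavelength for this momentum:
λ = h/p = (6.626e-34 J·s)/(6.993e-26 kg·m/s) = 9.475e-09 m = 9.475 nm

Note: The de Broglie wavelength is comparable to the localization size, as expected from wave-particle duality.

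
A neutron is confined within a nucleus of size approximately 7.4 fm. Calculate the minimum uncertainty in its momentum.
7.125 × 10^-21 kg·m/s

Using the Heisenberg uncertainty principle:
ΔxΔp ≥ ℏ/2

With Δx ≈ L = 7.400e-15 m (the confinement size):
Δp_min = ℏ/(2Δx)
Δp_min = (1.055e-34 J·s) / (2 × 7.400e-15 m)
Δp_min = 7.125e-21 kg·m/s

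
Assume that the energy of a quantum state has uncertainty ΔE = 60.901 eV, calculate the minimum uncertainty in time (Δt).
5.404 as

Using the energy-time uncertainty principle:
ΔEΔt ≥ ℏ/2

The minimum uncertainty in time is:
Δt_min = ℏ/(2ΔE)
Δt_min = (1.055e-34 J·s) / (2 × 9.757e-18 J)
Δt_min = 5.404e-18 s = 5.404 as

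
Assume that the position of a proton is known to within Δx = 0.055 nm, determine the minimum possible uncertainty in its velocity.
573.173 m/s

Using the Heisenberg uncertainty principle and Δp = mΔv:
ΔxΔp ≥ ℏ/2
Δx(mΔv) ≥ ℏ/2

The minimum uncertainty in velocity is:
Δv_min = ℏ/(2mΔx)
Δv_min = (1.055e-34 J·s) / (2 × 1.673e-27 kg × 5.500e-11 m)
Δv_min = 5.732e+02 m/s = 573.173 m/s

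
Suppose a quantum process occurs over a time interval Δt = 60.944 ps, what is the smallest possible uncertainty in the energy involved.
5.400 μeV

Using the energy-time uncertainty principle:
ΔEΔt ≥ ℏ/2

The minimum uncertainty in energy is:
ΔE_min = ℏ/(2Δt)
ΔE_min = (1.055e-34 J·s) / (2 × 6.094e-11 s)
ΔE_min = 8.652e-25 J = 5.400 μeV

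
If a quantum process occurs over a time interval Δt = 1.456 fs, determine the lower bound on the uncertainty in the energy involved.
226.034 meV

Using the energy-time uncertainty principle:
ΔEΔt ≥ ℏ/2

The minimum uncertainty in energy is:
ΔE_min = ℏ/(2Δt)
ΔE_min = (1.055e-34 J·s) / (2 × 1.456e-15 s)
ΔE_min = 3.621e-20 J = 226.034 meV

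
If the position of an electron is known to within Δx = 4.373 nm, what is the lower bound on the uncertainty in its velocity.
13.237 km/s

Using the Heisenberg uncertainty principle and Δp = mΔv:
ΔxΔp ≥ ℏ/2
Δx(mΔv) ≥ ℏ/2

The minimum uncertainty in velocity is:
Δv_min = ℏ/(2mΔx)
Δv_min = (1.055e-34 J·s) / (2 × 9.109e-31 kg × 4.373e-09 m)
Δv_min = 1.324e+04 m/s = 13.237 km/s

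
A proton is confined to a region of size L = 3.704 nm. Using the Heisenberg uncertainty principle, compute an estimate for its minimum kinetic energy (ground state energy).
378.105 neV

Using the uncertainty principle to estimate ground state energy:

1. The position uncertainty is approximately the confinement size:
   Δx ≈ L = 3.704e-09 m

2. From ΔxΔp ≥ ℏ/2, the minimum momentum uncertainty is:
   Δp ≈ ℏ/(2L) = 1.424e-26 kg·m/s

3. The kinetic energy is approximately:
   KE ≈ (Δp)²/(2m) = (1.424e-26)²/(2 × 1.673e-27 kg)
   KE ≈ 6.058e-26 J = 378.105 neV

This is an order-of-magnitude estimate of the ground state energy.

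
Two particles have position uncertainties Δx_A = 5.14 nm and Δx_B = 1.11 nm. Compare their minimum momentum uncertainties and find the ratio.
Particle B has the larger minimum momentum uncertainty, by a factor of 4.63.

For each particle, the minimum momentum uncertainty is Δp_min = ℏ/(2Δx):

Particle A: Δp_A = ℏ/(2×5.140e-09 m) = 1.026e-26 kg·m/s
Particle B: Δp_B = ℏ/(2×1.110e-09 m) = 4.750e-26 kg·m/s

Ratio: Δp_B/Δp_A = 4.63

Since Δp_min ∝ 1/Δx, the particle with smaller position uncertainty (B) has larger momentum uncertainty.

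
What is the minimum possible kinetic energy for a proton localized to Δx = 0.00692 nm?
108.328 meV

Localizing a particle requires giving it sufficient momentum uncertainty:

1. From uncertainty principle: Δp ≥ ℏ/(2Δx)
   Δp_min = (1.055e-34 J·s) / (2 × 6.920e-12 m)
   Δp_min = 7.620e-24 kg·m/s

2. This momentum uncertainty corresponds to kinetic energy:
   KE ≈ (Δp)²/(2m) = (7.620e-24)²/(2 × 1.673e-27 kg)
   KE = 1.736e-20 J = 108.328 meV

Tighter localization requires more energy.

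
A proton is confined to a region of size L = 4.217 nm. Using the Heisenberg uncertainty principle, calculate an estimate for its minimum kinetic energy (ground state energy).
291.707 neV

Using the uncertainty principle to estimate ground state energy:

1. The position uncertainty is approximately the confinement size:
   Δx ≈ L = 4.217e-09 m

2. From ΔxΔp ≥ ℏ/2, the minimum momentum uncertainty is:
   Δp ≈ ℏ/(2L) = 1.250e-26 kg·m/s

3. The kinetic energy is approximately:
   KE ≈ (Δp)²/(2m) = (1.250e-26)²/(2 × 1.673e-27 kg)
   KE ≈ 4.674e-26 J = 291.707 neV

This is an order-of-magnitude estimate of the ground state energy.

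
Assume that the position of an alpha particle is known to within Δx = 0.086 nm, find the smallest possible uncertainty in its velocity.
92.273 m/s

Using the Heisenberg uncertainty principle and Δp = mΔv:
ΔxΔp ≥ ℏ/2
Δx(mΔv) ≥ ℏ/2

The minimum uncertainty in velocity is:
Δv_min = ℏ/(2mΔx)
Δv_min = (1.055e-34 J·s) / (2 × 6.645e-27 kg × 8.600e-11 m)
Δv_min = 9.227e+01 m/s = 92.273 m/s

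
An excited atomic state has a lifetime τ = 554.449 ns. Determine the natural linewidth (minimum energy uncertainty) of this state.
593.573 peV

Using the energy-time uncertainty principle:
ΔEΔt ≥ ℏ/2

The lifetime τ represents the time uncertainty Δt.
The natural linewidth (minimum energy uncertainty) is:

ΔE = ℏ/(2τ)
ΔE = (1.055e-34 J·s) / (2 × 5.544e-07 s)
ΔE = 9.510e-29 J = 593.573 peV

This natural linewidth limits the precision of spectroscopic measurements.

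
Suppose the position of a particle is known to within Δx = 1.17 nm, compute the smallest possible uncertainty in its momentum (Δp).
4.507 × 10^-26 kg·m/s

Using the Heisenberg uncertainty principle:
ΔxΔp ≥ ℏ/2

The minimum uncertainty in momentum is:
Δp_min = ℏ/(2Δx)
Δp_min = (1.055e-34 J·s) / (2 × 1.170e-09 m)
Δp_min = 4.507e-26 kg·m/s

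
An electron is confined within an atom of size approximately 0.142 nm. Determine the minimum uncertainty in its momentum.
3.713 × 10^-25 kg·m/s

Using the Heisenberg uncertainty principle:
ΔxΔp ≥ ℏ/2

With Δx ≈ L = 1.420e-10 m (the confinement size):
Δp_min = ℏ/(2Δx)
Δp_min = (1.055e-34 J·s) / (2 × 1.420e-10 m)
Δp_min = 3.713e-25 kg·m/s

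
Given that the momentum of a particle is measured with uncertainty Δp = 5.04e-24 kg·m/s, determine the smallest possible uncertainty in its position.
10.462 pm

Using the Heisenberg uncertainty principle:
ΔxΔp ≥ ℏ/2

The minimum uncertainty in position is:
Δx_min = ℏ/(2Δp)
Δx_min = (1.055e-34 J·s) / (2 × 5.040e-24 kg·m/s)
Δx_min = 1.046e-11 m = 10.462 pm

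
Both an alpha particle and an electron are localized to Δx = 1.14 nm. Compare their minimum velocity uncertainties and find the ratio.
The electron has the larger minimum velocity uncertainty, by a ratio of 7294.3.

For both particles, Δp_min = ℏ/(2Δx) = 4.625e-26 kg·m/s (same for both).

The velocity uncertainty is Δv = Δp/m:
- alpha particle: Δv = 4.625e-26 / 6.645e-27 = 6.961e+00 m/s = 6.961 m/s
- electron: Δv = 4.625e-26 / 9.109e-31 = 5.078e+04 m/s = 50.775 km/s

Ratio: 5.078e+04 / 6.961e+00 = 7294.3

The lighter particle has larger velocity uncertainty because Δv ∝ 1/m.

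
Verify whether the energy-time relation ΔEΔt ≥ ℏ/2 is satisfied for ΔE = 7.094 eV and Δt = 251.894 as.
Yes, it satisfies the uncertainty relation.

Calculate the product ΔEΔt:
ΔE = 7.094 eV = 1.137e-18 J
ΔEΔt = (1.137e-18 J) × (2.519e-16 s)
ΔEΔt = 2.863e-34 J·s

Compare to the minimum allowed value ℏ/2:
ℏ/2 = 5.273e-35 J·s

Since ΔEΔt = 2.863e-34 J·s ≥ 5.273e-35 J·s = ℏ/2,
this satisfies the uncertainty relation.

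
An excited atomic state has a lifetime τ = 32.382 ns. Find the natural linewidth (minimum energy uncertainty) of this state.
10.163 neV

Using the energy-time uncertainty principle:
ΔEΔt ≥ ℏ/2

The lifetime τ represents the time uncertainty Δt.
The natural linewidth (minimum energy uncertainty) is:

ΔE = ℏ/(2τ)
ΔE = (1.055e-34 J·s) / (2 × 3.238e-08 s)
ΔE = 1.628e-27 J = 10.163 neV

This natural linewidth limits the precision of spectroscopic measurements.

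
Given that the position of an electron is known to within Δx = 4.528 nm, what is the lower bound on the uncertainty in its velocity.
12.784 km/s

Using the Heisenberg uncertainty principle and Δp = mΔv:
ΔxΔp ≥ ℏ/2
Δx(mΔv) ≥ ℏ/2

The minimum uncertainty in velocity is:
Δv_min = ℏ/(2mΔx)
Δv_min = (1.055e-34 J·s) / (2 × 9.109e-31 kg × 4.528e-09 m)
Δv_min = 1.278e+04 m/s = 12.784 km/s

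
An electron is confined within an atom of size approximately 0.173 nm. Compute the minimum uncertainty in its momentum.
3.048 × 10^-25 kg·m/s

Using the Heisenberg uncertainty principle:
ΔxΔp ≥ ℏ/2

With Δx ≈ L = 1.730e-10 m (the confinement size):
Δp_min = ℏ/(2Δx)
Δp_min = (1.055e-34 J·s) / (2 × 1.730e-10 m)
Δp_min = 3.048e-25 kg·m/s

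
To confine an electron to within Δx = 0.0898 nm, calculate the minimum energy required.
1.181 eV

Localizing a particle requires giving it sufficient momentum uncertainty:

1. From uncertainty principle: Δp ≥ ℏ/(2Δx)
   Δp_min = (1.055e-34 J·s) / (2 × 8.980e-11 m)
   Δp_min = 5.872e-25 kg·m/s

2. This momentum uncertainty corresponds to kinetic energy:
   KE ≈ (Δp)²/(2m) = (5.872e-25)²/(2 × 9.109e-31 kg)
   KE = 1.892e-19 J = 1.181 eV

Tighter localization requires more energy.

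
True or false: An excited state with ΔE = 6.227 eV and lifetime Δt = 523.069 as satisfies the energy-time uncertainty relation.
Yes, it satisfies the uncertainty relation.

Calculate the product ΔEΔt:
ΔE = 6.227 eV = 9.977e-19 J
ΔEΔt = (9.977e-19 J) × (5.231e-16 s)
ΔEΔt = 5.219e-34 J·s

Compare to the minimum allowed value ℏ/2:
ℏ/2 = 5.273e-35 J·s

Since ΔEΔt = 5.219e-34 J·s ≥ 5.273e-35 J·s = ℏ/2,
this satisfies the uncertainty relation.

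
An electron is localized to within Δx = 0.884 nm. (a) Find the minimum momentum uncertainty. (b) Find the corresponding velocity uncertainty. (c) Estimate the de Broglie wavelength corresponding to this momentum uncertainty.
(a) Δp_min = 5.965 × 10^-26 kg·m/s
(b) Δv_min = 65.479 km/s
(c) λ_dB = 11.109 nm

Step-by-step:

(a) From the uncertainty principle:
Δp_min = ℏ/(2Δx) = (1.055e-34 J·s)/(2 × 8.840e-10 m) = 5.965e-26 kg·m/s

(b) The velocity uncertainty:
Δv = Δp/m = (5.965e-26 kg·m/s)/(9.109e-31 kg) = 6.548e+04 m/s = 65.479 km/s

(c) The de Broglie wavelength for this momentum:
λ = h/p = (6.626e-34 J·s)/(5.965e-26 kg·m/s) = 1.111e-08 m = 11.109 nm

Note: The de Broglie wavelength is comparable to the localization size, as expected from wave-particle duality.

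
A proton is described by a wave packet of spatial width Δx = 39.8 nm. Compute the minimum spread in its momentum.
1.325 × 10^-27 kg·m/s

For a wave packet, the spatial width Δx and momentum spread Δp are related by the uncertainty principle:
ΔxΔp ≥ ℏ/2

The minimum momentum spread is:
Δp_min = ℏ/(2Δx)
Δp_min = (1.055e-34 J·s) / (2 × 3.980e-08 m)
Δp_min = 1.325e-27 kg·m/s

A wave packet cannot have both a well-defined position and well-defined momentum.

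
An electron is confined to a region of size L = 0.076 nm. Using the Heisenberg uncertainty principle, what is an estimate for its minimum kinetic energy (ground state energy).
1.649 eV

Using the uncertainty principle to estimate ground state energy:

1. The position uncertainty is approximately the confinement size:
   Δx ≈ L = 7.600e-11 m

2. From ΔxΔp ≥ ℏ/2, the minimum momentum uncertainty is:
   Δp ≈ ℏ/(2L) = 6.938e-25 kg·m/s

3. The kinetic energy is approximately:
   KE ≈ (Δp)²/(2m) = (6.938e-25)²/(2 × 9.109e-31 kg)
   KE ≈ 2.642e-19 J = 1.649 eV

This is an order-of-magnitude estimate of the ground state energy.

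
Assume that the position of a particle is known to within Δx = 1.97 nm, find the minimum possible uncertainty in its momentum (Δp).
2.677 × 10^-26 kg·m/s

Using the Heisenberg uncertainty principle:
ΔxΔp ≥ ℏ/2

The minimum uncertainty in momentum is:
Δp_min = ℏ/(2Δx)
Δp_min = (1.055e-34 J·s) / (2 × 1.970e-09 m)
Δp_min = 2.677e-26 kg·m/s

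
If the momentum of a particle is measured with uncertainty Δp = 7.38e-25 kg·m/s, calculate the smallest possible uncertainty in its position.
71.448 pm

Using the Heisenberg uncertainty principle:
ΔxΔp ≥ ℏ/2

The minimum uncertainty in position is:
Δx_min = ℏ/(2Δp)
Δx_min = (1.055e-34 J·s) / (2 × 7.380e-25 kg·m/s)
Δx_min = 7.145e-11 m = 71.448 pm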